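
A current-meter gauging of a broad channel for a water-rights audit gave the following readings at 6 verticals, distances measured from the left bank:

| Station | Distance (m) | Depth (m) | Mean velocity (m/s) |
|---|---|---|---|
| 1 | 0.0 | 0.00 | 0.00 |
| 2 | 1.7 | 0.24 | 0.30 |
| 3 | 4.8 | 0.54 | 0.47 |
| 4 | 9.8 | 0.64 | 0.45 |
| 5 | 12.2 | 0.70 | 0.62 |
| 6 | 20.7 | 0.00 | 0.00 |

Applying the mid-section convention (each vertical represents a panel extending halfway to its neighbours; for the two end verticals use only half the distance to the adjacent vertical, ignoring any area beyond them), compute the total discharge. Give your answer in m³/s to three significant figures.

w_2 = (4.8 − 0.0)/2 = 2.4 m; q_2 = 0.30 × 0.24 × 2.4 = 0.1728 m³/s
w_3 = (9.8 − 1.7)/2 = 4.05 m; q_3 = 0.47 × 0.54 × 4.05 = 1.028 m³/s
w_4 = (12.2 − 4.8)/2 = 3.7 m; q_4 = 0.45 × 0.64 × 3.7 = 1.066 m³/s
w_5 = (20.7 − 9.8)/2 = 5.45 m; q_5 = 0.62 × 0.70 × 5.45 = 2.365 m³/s
Stations 1, 6 contribute zero (depth or velocity is 0).
Q = Σ qᵢ = 4.632 m³/s

4.63 m³/s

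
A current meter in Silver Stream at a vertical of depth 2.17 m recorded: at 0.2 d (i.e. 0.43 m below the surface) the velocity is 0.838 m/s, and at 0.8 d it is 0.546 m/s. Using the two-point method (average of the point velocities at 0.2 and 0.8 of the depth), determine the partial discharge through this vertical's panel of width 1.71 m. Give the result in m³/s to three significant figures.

2.57 m³/s

v̄ = (0.838 + 0.546) / 2 = 0.6920 m/s
q = v̄ × d × w = 0.6920 × 2.17 × 1.71 = 2.568 m³/s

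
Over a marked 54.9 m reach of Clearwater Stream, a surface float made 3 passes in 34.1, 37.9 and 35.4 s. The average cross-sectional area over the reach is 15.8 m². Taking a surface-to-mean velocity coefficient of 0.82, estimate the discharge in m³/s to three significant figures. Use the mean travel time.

19.9 m³/s

t̄ = (34.1 + 37.9 + 35.4) / 3 = 35.8 s
v_surface = L / t̄ = 54.9 / 35.8 = 1.534 m/s
v_mean = 0.82 × 1.534 = 1.257 m/s
Q = A × v_mean = 15.8 × 1.257 = 19.87 m³/s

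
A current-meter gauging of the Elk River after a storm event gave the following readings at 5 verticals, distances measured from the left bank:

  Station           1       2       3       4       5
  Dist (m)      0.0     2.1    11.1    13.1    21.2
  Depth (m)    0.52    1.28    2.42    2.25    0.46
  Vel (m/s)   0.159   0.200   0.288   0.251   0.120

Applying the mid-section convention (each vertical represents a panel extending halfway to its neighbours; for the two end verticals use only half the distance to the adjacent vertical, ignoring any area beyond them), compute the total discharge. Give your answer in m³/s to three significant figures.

w_1 = (2.1 − 0.0)/2 = 1.05 m; q_1 = 0.159 × 0.52 × 1.05 = 0.08681 m³/s
w_2 = (11.1 − 0.0)/2 = 5.55 m; q_2 = 0.200 × 1.28 × 5.55 = 1.421 m³/s
w_3 = (13.1 − 2.1)/2 = 5.5 m; q_3 = 0.288 × 2.42 × 5.5 = 3.833 m³/s
w_4 = (21.2 − 11.1)/2 = 5.05 m; q_4 = 0.251 × 2.25 × 5.05 = 2.852 m³/s
w_5 = (21.2 − 13.1)/2 = 4.05 m; q_5 = 0.120 × 0.46 × 4.05 = 0.2236 m³/s
Q = Σ qᵢ = 8.416 m³/s

8.42 m³/s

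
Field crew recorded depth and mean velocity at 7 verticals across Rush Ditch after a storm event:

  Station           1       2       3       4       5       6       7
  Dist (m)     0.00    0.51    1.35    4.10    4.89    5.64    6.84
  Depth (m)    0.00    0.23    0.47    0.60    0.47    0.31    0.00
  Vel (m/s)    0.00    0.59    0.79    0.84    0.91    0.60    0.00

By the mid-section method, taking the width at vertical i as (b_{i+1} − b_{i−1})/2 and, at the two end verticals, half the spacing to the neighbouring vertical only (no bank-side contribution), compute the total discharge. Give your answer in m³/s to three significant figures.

w_2 = (1.35 − 0.00)/2 = 0.675 m; q_2 = 0.59 × 0.23 × 0.675 = 0.09160 m³/s
w_3 = (4.10 − 0.51)/2 = 1.795 m; q_3 = 0.79 × 0.47 × 1.795 = 0.6665 m³/s
w_4 = (4.89 − 1.35)/2 = 1.77 m; q_4 = 0.84 × 0.60 × 1.77 = 0.8921 m³/s
w_5 = (5.64 − 4.10)/2 = 0.77 m; q_5 = 0.91 × 0.47 × 0.77 = 0.3293 m³/s
w_6 = (6.84 − 4.89)/2 = 0.975 m; q_6 = 0.60 × 0.31 × 0.975 = 0.1814 m³/s
Stations 1, 7 contribute zero (depth or velocity is 0).
Q = Σ qᵢ = 2.161 m³/s

2.16 m³/s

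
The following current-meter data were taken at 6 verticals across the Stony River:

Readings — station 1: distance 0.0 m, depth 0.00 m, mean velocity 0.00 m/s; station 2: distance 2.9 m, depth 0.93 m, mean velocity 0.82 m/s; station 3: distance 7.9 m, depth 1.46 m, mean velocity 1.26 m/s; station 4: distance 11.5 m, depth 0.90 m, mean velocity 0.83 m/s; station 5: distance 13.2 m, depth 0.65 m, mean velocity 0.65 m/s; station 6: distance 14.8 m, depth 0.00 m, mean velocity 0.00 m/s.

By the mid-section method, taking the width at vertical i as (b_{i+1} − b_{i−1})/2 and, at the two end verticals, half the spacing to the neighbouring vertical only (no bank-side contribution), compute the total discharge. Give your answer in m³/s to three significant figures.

w_2 = (7.9 − 0.0)/2 = 3.95 m; q_2 = 0.82 × 0.93 × 3.95 = 3.012 m³/s
w_3 = (11.5 − 2.9)/2 = 4.3 m; q_3 = 1.26 × 1.46 × 4.3 = 7.910 m³/s
w_4 = (13.2 − 7.9)/2 = 2.65 m; q_4 = 0.83 × 0.90 × 2.65 = 1.980 m³/s
w_5 = (14.8 − 11.5)/2 = 1.65 m; q_5 = 0.65 × 0.65 × 1.65 = 0.6971 m³/s
Stations 1, 6 contribute zero (depth or velocity is 0).
Q = Σ qᵢ = 13.60 m³/s

13.6 m³/s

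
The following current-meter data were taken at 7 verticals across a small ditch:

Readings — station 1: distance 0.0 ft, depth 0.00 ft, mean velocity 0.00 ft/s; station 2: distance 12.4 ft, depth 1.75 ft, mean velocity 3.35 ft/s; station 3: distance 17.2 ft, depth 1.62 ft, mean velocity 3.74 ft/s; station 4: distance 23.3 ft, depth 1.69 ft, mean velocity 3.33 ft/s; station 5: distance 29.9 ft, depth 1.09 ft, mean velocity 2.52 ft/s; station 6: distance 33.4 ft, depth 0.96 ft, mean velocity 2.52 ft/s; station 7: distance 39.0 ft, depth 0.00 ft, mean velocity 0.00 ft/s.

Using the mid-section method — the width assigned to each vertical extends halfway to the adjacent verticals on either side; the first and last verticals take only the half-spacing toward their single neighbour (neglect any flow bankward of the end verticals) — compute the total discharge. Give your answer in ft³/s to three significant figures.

w_2 = (17.2 − 0.0)/2 = 8.6 ft; q_2 = 3.35 × 1.75 × 8.6 = 50.42 ft³/s
w_3 = (23.3 − 12.4)/2 = 5.45 ft; q_3 = 3.74 × 1.62 × 5.45 = 33.02 ft³/s
w_4 = (29.9 − 17.2)/2 = 6.35 ft; q_4 = 3.33 × 1.69 × 6.35 = 35.74 ft³/s
w_5 = (33.4 − 23.3)/2 = 5.05 ft; q_5 = 2.52 × 1.09 × 5.05 = 13.87 ft³/s
w_6 = (39.0 − 29.9)/2 = 4.55 ft; q_6 = 2.52 × 0.96 × 4.55 = 11.01 ft³/s
Stations 1, 7 contribute zero (depth or velocity is 0).
Q = Σ qᵢ = 144.1 ft³/s

144 ft³/s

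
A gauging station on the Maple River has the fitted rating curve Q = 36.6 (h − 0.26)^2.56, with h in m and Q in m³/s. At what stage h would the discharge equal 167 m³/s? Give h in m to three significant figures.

h − h₀ = (Q/C)^(1/b) = (167/36.6)^(1/2.56) = 1.809 m
h = 0.26 + 1.809 = 2.069 m

2.07 m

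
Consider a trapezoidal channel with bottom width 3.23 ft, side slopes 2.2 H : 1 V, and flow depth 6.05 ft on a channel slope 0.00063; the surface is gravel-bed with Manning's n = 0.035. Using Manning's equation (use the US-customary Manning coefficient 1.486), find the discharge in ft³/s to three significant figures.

A = (b + z·y)·y = (3.23 + 2.2×6.05)×6.05 = 100.1 ft²
P = b + 2y√(1+z²) = 3.23 + 2×6.05×√(1+2.2²) = 32.47 ft
R = A/P = 100.1/32.47 = 3.082 ft
Q = (1.486/n)·A·R^(2/3)·S^(1/2) = (1.486/0.035) × 100.1 × 3.082^(2/3) × 0.00063^(1/2) = 225.8 ft³/s

226 ft³/s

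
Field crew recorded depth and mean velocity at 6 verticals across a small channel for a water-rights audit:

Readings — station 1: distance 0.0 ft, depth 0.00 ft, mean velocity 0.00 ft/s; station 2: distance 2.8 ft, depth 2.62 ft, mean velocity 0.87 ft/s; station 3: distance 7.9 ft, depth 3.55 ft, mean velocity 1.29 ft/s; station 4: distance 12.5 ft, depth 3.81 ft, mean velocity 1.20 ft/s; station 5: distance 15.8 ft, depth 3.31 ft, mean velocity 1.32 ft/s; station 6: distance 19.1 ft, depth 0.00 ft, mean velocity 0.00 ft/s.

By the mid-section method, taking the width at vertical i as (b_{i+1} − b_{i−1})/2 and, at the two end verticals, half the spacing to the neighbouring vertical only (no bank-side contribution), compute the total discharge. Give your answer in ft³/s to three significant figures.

w_2 = (7.9 − 0.0)/2 = 3.95 ft; q_2 = 0.87 × 2.62 × 3.95 = 9.004 ft³/s
w_3 = (12.5 − 2.8)/2 = 4.85 ft; q_3 = 1.29 × 3.55 × 4.85 = 22.21 ft³/s
w_4 = (15.8 − 7.9)/2 = 3.95 ft; q_4 = 1.20 × 3.81 × 3.95 = 18.06 ft³/s
w_5 = (19.1 − 12.5)/2 = 3.3 ft; q_5 = 1.32 × 3.31 × 3.3 = 14.42 ft³/s
Stations 1, 6 contribute zero (depth or velocity is 0).
Q = Σ qᵢ = 63.69 ft³/s

63.7 ft³/s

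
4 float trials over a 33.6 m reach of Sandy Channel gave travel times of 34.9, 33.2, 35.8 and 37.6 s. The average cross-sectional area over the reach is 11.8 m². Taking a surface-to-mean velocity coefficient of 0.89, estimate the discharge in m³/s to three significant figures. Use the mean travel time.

t̄ = (34.9 + 33.2 + 35.8 + 37.6) / 4 = 35.375 s
v_surface = L / t̄ = 33.6 / 35.375 = 0.9498 m/s
v_mean = 0.89 × 0.9498 = 0.8453 m/s
Q = A × v_mean = 11.8 × 0.8453 = 9.975 m³/s

9.98 m³/s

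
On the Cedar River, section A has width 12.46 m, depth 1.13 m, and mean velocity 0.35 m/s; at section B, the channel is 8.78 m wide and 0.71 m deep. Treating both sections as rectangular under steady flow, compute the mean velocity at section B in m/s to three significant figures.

0.791 m/s

Q = A₁V₁ = (12.46×1.13) × 0.35 = 4.928 m³/s
A₂ = 8.78 × 0.71 = 6.234 m²
V₂ = Q/A₂ = 4.928/6.234 = 0.7905 m/s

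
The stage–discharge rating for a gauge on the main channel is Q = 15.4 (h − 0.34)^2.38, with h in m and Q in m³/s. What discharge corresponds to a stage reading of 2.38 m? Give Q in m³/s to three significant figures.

84.0 m³/s

Q = 15.4 × (2.38 − 0.34)^2.38 = 15.4 × 2.04^2.38 = 84.03 m³/s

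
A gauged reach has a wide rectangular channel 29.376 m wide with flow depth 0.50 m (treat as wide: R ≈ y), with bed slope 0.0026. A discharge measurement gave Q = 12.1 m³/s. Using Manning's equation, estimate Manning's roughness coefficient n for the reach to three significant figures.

0.0390

A = b·y = 29.376 × 0.50 = 14.69 m²
Wide channel: R ≈ y = 0.50 m
n = (1/Q)·A·R^(2/3)·S^(1/2) = (1/12.1) × 14.69 × 0.6300 × 0.05099 = 0.03899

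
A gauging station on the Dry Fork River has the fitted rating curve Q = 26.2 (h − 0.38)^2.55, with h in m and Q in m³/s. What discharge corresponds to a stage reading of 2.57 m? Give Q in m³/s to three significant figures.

Q = 26.2 × (2.57 − 0.38)^2.55 = 26.2 × 2.19^2.55 = 193.4 m³/s

193 m³/s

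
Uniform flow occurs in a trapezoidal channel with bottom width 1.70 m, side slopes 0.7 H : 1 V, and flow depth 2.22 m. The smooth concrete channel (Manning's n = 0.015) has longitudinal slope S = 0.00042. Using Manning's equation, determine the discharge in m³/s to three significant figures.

A = (b + z·y)·y = (1.70 + 0.7×2.22)×2.22 = 7.224 m²
P = b + 2y√(1+z²) = 1.70 + 2×2.22×√(1+0.7²) = 7.120 m
R = A/P = 7.224/7.120 = 1.015 m
Q = (1/n)·A·R^(2/3)·S^(1/2) = (1/0.015) × 7.224 × 1.015^(2/3) × 0.00042^(1/2) = 9.966 m³/s

9.97 m³/s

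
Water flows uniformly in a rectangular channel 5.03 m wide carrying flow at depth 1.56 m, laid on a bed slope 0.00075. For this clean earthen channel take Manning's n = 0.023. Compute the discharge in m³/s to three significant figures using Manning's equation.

A = b·y = 5.03 × 1.56 = 7.847 m²
P = b + 2y = 5.03 + 2×1.56 = 8.150 m
R = A/P = 7.847/8.150 = 0.9628 m
Q = (1/n)·A·R^(2/3)·S^(1/2) = (1/0.023) × 7.847 × 0.9628^(2/3) × 0.00075^(1/2) = 9.110 m³/s

9.11 m³/s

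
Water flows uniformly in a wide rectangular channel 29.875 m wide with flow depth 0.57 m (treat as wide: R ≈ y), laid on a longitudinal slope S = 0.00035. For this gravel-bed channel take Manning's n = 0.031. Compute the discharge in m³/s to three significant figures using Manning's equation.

7.06 m³/s

A = b·y = 29.875 × 0.57 = 17.03 m²
Wide channel: R ≈ y = 0.57 m
Q = (1/n)·A·R^(2/3)·S^(1/2) = (1/0.031) × 17.03 × 0.5700^(2/3) × 0.00035^(1/2) = 7.065 m³/s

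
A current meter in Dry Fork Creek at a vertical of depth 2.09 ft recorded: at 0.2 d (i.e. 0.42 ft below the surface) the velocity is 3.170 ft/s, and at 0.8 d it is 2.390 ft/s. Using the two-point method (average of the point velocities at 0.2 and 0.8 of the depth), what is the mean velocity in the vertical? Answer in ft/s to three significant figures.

2.78 ft/s

v̄ = (3.170 + 2.390) / 2 = 2.780 ft/s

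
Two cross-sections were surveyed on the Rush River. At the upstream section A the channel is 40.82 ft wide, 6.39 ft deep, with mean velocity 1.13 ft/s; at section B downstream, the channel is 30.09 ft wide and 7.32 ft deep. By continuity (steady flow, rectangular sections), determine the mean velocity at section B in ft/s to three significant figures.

Q = A₁V₁ = (40.82×6.39) × 1.13 = 294.7 ft³/s
A₂ = 30.09 × 7.32 = 220.3 ft²
V₂ = Q/A₂ = 294.7/220.3 = 1.338 ft/s

1.34 ft/s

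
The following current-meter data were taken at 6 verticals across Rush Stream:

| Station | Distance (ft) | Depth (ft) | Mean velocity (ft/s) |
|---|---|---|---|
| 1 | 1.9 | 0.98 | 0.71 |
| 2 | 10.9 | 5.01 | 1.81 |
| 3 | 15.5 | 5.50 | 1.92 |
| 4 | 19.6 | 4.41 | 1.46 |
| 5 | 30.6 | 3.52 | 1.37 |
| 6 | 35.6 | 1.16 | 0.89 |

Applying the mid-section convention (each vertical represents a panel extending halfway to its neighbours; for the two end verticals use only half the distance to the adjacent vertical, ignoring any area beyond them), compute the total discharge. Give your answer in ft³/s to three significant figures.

w_1 = (10.9 − 1.9)/2 = 4.5 ft; q_1 = 0.71 × 0.98 × 4.5 = 3.131 ft³/s
w_2 = (15.5 − 1.9)/2 = 6.8 ft; q_2 = 1.81 × 5.01 × 6.8 = 61.66 ft³/s
w_3 = (19.6 − 10.9)/2 = 4.35 ft; q_3 = 1.92 × 5.50 × 4.35 = 45.94 ft³/s
w_4 = (30.6 − 15.5)/2 = 7.55 ft; q_4 = 1.46 × 4.41 × 7.55 = 48.61 ft³/s
w_5 = (35.6 − 19.6)/2 = 8 ft; q_5 = 1.37 × 3.52 × 8 = 38.58 ft³/s
w_6 = (35.6 − 30.6)/2 = 2.5 ft; q_6 = 0.89 × 1.16 × 2.5 = 2.581 ft³/s
Q = Σ qᵢ = 200.5 ft³/s

201 ft³/s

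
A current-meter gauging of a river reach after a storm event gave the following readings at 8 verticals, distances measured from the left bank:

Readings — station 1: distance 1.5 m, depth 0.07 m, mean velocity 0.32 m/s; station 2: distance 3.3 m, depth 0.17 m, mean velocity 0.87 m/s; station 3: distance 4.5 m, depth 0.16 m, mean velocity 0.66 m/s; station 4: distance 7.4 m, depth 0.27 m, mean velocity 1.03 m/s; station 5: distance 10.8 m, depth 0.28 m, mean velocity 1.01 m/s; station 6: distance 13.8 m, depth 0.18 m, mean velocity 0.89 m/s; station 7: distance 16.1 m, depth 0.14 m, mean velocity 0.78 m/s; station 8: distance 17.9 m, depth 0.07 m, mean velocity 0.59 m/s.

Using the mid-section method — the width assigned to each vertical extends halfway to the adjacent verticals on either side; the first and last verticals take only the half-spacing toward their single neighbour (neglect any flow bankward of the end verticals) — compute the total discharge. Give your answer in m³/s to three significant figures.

w_1 = (3.3 − 1.5)/2 = 0.9 m; q_1 = 0.32 × 0.07 × 0.9 = 0.02016 m³/s
w_2 = (4.5 − 1.5)/2 = 1.5 m; q_2 = 0.87 × 0.17 × 1.5 = 0.2219 m³/s
w_3 = (7.4 − 3.3)/2 = 2.05 m; q_3 = 0.66 × 0.16 × 2.05 = 0.2165 m³/s
w_4 = (10.8 − 4.5)/2 = 3.15 m; q_4 = 1.03 × 0.27 × 3.15 = 0.8760 m³/s
w_5 = (13.8 − 7.4)/2 = 3.2 m; q_5 = 1.01 × 0.28 × 3.2 = 0.9050 m³/s
w_6 = (16.1 − 10.8)/2 = 2.65 m; q_6 = 0.89 × 0.18 × 2.65 = 0.4245 m³/s
w_7 = (17.9 − 13.8)/2 = 2.05 m; q_7 = 0.78 × 0.14 × 2.05 = 0.2239 m³/s
w_8 = (17.9 − 16.1)/2 = 0.9 m; q_8 = 0.59 × 0.07 × 0.9 = 0.03717 m³/s
Q = Σ qᵢ = 2.925 m³/s

2.93 m³/s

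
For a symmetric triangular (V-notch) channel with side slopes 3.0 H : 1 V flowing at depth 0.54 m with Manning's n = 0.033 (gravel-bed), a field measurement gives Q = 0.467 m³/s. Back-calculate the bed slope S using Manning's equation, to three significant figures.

0.00191

A = z·y² = 3.0×0.54² = 0.8748 m²
P = 2y√(1+z²) = 2×0.54×√(1+3.0²) = 3.415 m
R = A/P = 0.8748/3.415 = 0.2561 m
S = (Q·n / (1·A·R^(2/3)))² = (0.467×0.033 / (1×0.8748×0.4033))² = 0.001908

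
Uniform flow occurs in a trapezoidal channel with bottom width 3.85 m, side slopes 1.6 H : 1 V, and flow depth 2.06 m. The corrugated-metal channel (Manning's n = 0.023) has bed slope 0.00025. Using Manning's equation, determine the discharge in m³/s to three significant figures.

A = (b + z·y)·y = (3.85 + 1.6×2.06)×2.06 = 14.72 m²
P = b + 2y√(1+z²) = 3.85 + 2×2.06×√(1+1.6²) = 11.62 m
R = A/P = 14.72/11.62 = 1.266 m
Q = (1/n)·A·R^(2/3)·S^(1/2) = (1/0.023) × 14.72 × 1.266^(2/3) × 0.00025^(1/2) = 11.85 m³/s

11.8 m³/s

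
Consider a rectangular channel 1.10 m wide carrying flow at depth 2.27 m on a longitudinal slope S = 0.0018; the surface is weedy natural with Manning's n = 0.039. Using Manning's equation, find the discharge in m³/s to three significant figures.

A = b·y = 1.10 × 2.27 = 2.497 m²
P = b + 2y = 1.10 + 2×2.27 = 5.640 m
R = A/P = 2.497/5.640 = 0.4427 m
Q = (1/n)·A·R^(2/3)·S^(1/2) = (1/0.039) × 2.497 × 0.4427^(2/3) × 0.0018^(1/2) = 1.578 m³/s

1.58 m³/s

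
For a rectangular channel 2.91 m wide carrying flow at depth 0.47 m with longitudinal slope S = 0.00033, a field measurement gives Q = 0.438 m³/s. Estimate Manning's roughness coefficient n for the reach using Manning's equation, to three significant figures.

A = b·y = 2.91 × 0.47 = 1.368 m²
P = b + 2y = 2.91 + 2×0.47 = 3.850 m
R = A/P = 1.368/3.850 = 0.3552 m
n = (1/Q)·A·R^(2/3)·S^(1/2) = (1/0.438) × 1.368 × 0.5016 × 0.01817 = 0.02845

0.0285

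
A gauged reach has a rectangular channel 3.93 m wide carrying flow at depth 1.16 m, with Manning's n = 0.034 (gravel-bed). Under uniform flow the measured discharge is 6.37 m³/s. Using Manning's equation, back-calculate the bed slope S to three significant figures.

0.00344

A = b·y = 3.93 × 1.16 = 4.559 m²
P = b + 2y = 3.93 + 2×1.16 = 6.250 m
R = A/P = 4.559/6.250 = 0.7294 m
S = (Q·n / (1·A·R^(2/3)))² = (6.37×0.034 / (1×4.559×0.8103))² = 0.003437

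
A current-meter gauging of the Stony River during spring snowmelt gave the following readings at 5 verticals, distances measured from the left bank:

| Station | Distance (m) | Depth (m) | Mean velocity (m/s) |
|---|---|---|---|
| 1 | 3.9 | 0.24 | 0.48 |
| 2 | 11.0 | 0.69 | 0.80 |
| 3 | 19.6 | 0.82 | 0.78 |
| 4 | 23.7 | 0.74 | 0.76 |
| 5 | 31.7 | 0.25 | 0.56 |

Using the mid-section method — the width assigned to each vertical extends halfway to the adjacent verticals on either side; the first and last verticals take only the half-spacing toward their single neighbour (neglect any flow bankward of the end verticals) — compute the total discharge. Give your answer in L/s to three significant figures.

w_1 = (11.0 − 3.9)/2 = 3.55 m; q_1 = 0.48 × 0.24 × 3.55 = 0.4090 m³/s
w_2 = (19.6 − 3.9)/2 = 7.85 m; q_2 = 0.80 × 0.69 × 7.85 = 4.333 m³/s
w_3 = (23.7 − 11.0)/2 = 6.35 m; q_3 = 0.78 × 0.82 × 6.35 = 4.061 m³/s
w_4 = (31.7 − 19.6)/2 = 6.05 m; q_4 = 0.76 × 0.74 × 6.05 = 3.403 m³/s
w_5 = (31.7 − 23.7)/2 = 4 m; q_5 = 0.56 × 0.25 × 4 = 0.5600 m³/s
Q = Σ qᵢ = 12.77 m³/s
= 12.77 × 1000 = 12770 L/s

12800 L/s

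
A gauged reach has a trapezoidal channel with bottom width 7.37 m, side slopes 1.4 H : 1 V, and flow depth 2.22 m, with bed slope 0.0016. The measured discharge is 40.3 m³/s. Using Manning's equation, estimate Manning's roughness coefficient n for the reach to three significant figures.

0.0309

A = (b + z·y)·y = (7.37 + 1.4×2.22)×2.22 = 23.26 m²
P = b + 2y√(1+z²) = 7.37 + 2×2.22×√(1+1.4²) = 15.01 m
R = A/P = 23.26/15.01 = 1.550 m
n = (1/Q)·A·R^(2/3)·S^(1/2) = (1/40.3) × 23.26 × 1.339 × 0.04000 = 0.03092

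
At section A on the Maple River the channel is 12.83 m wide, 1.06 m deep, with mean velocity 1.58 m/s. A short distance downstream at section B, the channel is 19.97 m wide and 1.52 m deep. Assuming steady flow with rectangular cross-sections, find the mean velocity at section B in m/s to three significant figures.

0.708 m/s

Q = A₁V₁ = (12.83×1.06) × 1.58 = 21.49 m³/s
A₂ = 19.97 × 1.52 = 30.35 m²
V₂ = Q/A₂ = 21.49/30.35 = 0.7079 m/s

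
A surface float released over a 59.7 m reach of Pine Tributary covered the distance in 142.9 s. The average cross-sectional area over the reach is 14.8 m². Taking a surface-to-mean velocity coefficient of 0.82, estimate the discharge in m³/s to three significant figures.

5.07 m³/s

v_surface = L / t̄ = 59.7 / 142.9 = 0.4178 m/s
v_mean = 0.82 × 0.4178 = 0.3426 m/s
Q = A × v_mean = 14.8 × 0.3426 = 5.070 m³/s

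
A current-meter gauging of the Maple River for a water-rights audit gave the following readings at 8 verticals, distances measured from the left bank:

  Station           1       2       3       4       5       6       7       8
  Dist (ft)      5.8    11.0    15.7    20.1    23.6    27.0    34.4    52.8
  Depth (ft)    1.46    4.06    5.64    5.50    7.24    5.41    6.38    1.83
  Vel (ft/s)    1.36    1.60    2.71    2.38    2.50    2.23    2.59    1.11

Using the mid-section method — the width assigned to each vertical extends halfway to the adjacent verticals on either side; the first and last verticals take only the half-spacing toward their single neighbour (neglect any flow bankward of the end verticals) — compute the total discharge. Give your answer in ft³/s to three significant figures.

518 ft³/s

w_1 = (11.0 − 5.8)/2 = 2.6 ft; q_1 = 1.36 × 1.46 × 2.6 = 5.163 ft³/s
w_2 = (15.7 − 5.8)/2 = 4.95 ft; q_2 = 1.60 × 4.06 × 4.95 = 32.16 ft³/s
w_3 = (20.1 − 11.0)/2 = 4.55 ft; q_3 = 2.71 × 5.64 × 4.55 = 69.54 ft³/s
w_4 = (23.6 − 15.7)/2 = 3.95 ft; q_4 = 2.38 × 5.50 × 3.95 = 51.71 ft³/s
w_5 = (27.0 − 20.1)/2 = 3.45 ft; q_5 = 2.50 × 7.24 × 3.45 = 62.45 ft³/s
w_6 = (34.4 − 23.6)/2 = 5.4 ft; q_6 = 2.23 × 5.41 × 5.4 = 65.15 ft³/s
w_7 = (52.8 − 27.0)/2 = 12.9 ft; q_7 = 2.59 × 6.38 × 12.9 = 213.2 ft³/s
w_8 = (52.8 − 34.4)/2 = 9.2 ft; q_8 = 1.11 × 1.83 × 9.2 = 18.69 ft³/s
Q = Σ qᵢ = 518.0 ft³/s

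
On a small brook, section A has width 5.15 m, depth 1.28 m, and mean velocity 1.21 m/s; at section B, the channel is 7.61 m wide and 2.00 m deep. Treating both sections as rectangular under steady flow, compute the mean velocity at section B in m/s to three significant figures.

0.524 m/s

Q = A₁V₁ = (5.15×1.28) × 1.21 = 7.976 m³/s
A₂ = 7.61 × 2.00 = 15.22 m²
V₂ = Q/A₂ = 7.976/15.22 = 0.5241 m/s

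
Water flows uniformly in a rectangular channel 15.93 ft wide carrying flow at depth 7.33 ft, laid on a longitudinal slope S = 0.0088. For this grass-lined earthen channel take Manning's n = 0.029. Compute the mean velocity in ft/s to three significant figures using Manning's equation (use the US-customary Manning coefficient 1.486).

A = b·y = 15.93 × 7.33 = 116.8 ft²
P = b + 2y = 15.93 + 2×7.33 = 30.59 ft
R = A/P = 116.8/30.59 = 3.817 ft
Q = (1.486/n)·A·R^(2/3)·S^(1/2) = (1.486/0.029) × 116.8 × 3.817^(2/3) × 0.0088^(1/2) = 1371 ft³/s
V = Q/A = 1371/116.8 = 11.74 ft/s

11.7 ft/s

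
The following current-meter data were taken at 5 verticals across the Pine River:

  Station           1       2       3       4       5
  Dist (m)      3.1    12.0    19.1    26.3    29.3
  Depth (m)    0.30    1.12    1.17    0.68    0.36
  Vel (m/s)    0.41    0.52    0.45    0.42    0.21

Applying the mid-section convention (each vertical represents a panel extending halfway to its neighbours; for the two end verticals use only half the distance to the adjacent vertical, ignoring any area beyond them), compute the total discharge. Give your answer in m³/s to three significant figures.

w_1 = (12.0 − 3.1)/2 = 4.45 m; q_1 = 0.41 × 0.30 × 4.45 = 0.5474 m³/s
w_2 = (19.1 − 3.1)/2 = 8 m; q_2 = 0.52 × 1.12 × 8 = 4.659 m³/s
w_3 = (26.3 − 12.0)/2 = 7.15 m; q_3 = 0.45 × 1.17 × 7.15 = 3.764 m³/s
w_4 = (29.3 − 19.1)/2 = 5.1 m; q_4 = 0.42 × 0.68 × 5.1 = 1.457 m³/s
w_5 = (29.3 − 26.3)/2 = 1.5 m; q_5 = 0.21 × 0.36 × 1.5 = 0.1134 m³/s
Q = Σ qᵢ = 10.54 m³/s

10.5 m³/s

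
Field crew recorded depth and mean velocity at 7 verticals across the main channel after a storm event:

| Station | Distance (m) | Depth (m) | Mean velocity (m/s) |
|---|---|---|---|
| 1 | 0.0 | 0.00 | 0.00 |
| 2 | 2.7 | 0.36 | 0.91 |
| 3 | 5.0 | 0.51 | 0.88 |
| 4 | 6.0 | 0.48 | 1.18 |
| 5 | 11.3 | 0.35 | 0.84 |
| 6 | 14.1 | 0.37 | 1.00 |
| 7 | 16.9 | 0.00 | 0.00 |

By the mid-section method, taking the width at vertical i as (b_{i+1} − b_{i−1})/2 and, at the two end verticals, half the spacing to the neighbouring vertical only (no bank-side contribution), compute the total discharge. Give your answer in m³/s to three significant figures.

w_2 = (5.0 − 0.0)/2 = 2.5 m; q_2 = 0.91 × 0.36 × 2.5 = 0.8190 m³/s
w_3 = (6.0 − 2.7)/2 = 1.65 m; q_3 = 0.88 × 0.51 × 1.65 = 0.7405 m³/s
w_4 = (11.3 − 5.0)/2 = 3.15 m; q_4 = 1.18 × 0.48 × 3.15 = 1.784 m³/s
w_5 = (14.1 − 6.0)/2 = 4.05 m; q_5 = 0.84 × 0.35 × 4.05 = 1.191 m³/s
w_6 = (16.9 − 11.3)/2 = 2.8 m; q_6 = 1.00 × 0.37 × 2.8 = 1.036 m³/s
Stations 1, 7 contribute zero (depth or velocity is 0).
Q = Σ qᵢ = 5.570 m³/s

5.57 m³/s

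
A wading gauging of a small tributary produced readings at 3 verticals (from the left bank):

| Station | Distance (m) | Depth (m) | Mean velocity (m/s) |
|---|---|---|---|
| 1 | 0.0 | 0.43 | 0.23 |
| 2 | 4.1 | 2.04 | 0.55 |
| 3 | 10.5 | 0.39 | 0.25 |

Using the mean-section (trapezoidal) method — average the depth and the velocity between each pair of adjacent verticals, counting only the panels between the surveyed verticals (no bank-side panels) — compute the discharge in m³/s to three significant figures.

Panel 1-2: Δb = 4.1 m, d̄ = (0.43+2.04)/2 = 1.235, v̄ = (0.23+0.55)/2 = 0.39 → q = 4.1×1.235×0.39 = 1.975 m³/s
Panel 2-3: Δb = 6.4 m, d̄ = (2.04+0.39)/2 = 1.215, v̄ = (0.55+0.25)/2 = 0.4 → q = 6.4×1.215×0.4 = 3.110 m³/s
Q = Σ q = 5.085 m³/s

5.09 m³/s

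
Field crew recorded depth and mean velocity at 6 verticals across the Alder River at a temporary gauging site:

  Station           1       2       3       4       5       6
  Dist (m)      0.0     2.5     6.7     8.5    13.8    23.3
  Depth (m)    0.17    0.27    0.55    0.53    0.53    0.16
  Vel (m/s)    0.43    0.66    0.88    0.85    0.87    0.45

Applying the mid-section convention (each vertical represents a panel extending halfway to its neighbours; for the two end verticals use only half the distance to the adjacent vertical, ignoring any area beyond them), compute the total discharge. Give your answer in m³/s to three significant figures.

w_1 = (2.5 − 0.0)/2 = 1.25 m; q_1 = 0.43 × 0.17 × 1.25 = 0.09138 m³/s
w_2 = (6.7 − 0.0)/2 = 3.35 m; q_2 = 0.66 × 0.27 × 3.35 = 0.5970 m³/s
w_3 = (8.5 − 2.5)/2 = 3 m; q_3 = 0.88 × 0.55 × 3 = 1.452 m³/s
w_4 = (13.8 − 6.7)/2 = 3.55 m; q_4 = 0.85 × 0.53 × 3.55 = 1.599 m³/s
w_5 = (23.3 − 8.5)/2 = 7.4 m; q_5 = 0.87 × 0.53 × 7.4 = 3.412 m³/s
w_6 = (23.3 − 13.8)/2 = 4.75 m; q_6 = 0.45 × 0.16 × 4.75 = 0.3420 m³/s
Q = Σ qᵢ = 7.494 m³/s

7.49 m³/s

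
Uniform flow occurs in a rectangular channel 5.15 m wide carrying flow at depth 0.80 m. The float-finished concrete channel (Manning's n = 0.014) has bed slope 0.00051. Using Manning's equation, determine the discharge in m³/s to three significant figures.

A = b·y = 5.15 × 0.80 = 4.120 m²
P = b + 2y = 5.15 + 2×0.80 = 6.750 m
R = A/P = 4.120/6.750 = 0.6104 m
Q = (1/n)·A·R^(2/3)·S^(1/2) = (1/0.014) × 4.120 × 0.6104^(2/3) × 0.00051^(1/2) = 4.782 m³/s

4.78 m³/s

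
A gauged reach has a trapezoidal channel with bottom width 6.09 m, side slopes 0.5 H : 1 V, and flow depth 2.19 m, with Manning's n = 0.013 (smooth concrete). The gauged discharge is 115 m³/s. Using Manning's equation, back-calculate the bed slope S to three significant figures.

A = (b + z·y)·y = (6.09 + 0.5×2.19)×2.19 = 15.74 m²
P = b + 2y√(1+z²) = 6.09 + 2×2.19×√(1+0.5²) = 10.99 m
R = A/P = 15.74/10.99 = 1.432 m
S = (Q·n / (1·A·R^(2/3)))² = (115×0.013 / (1×15.74×1.271))² = 0.005592

0.00559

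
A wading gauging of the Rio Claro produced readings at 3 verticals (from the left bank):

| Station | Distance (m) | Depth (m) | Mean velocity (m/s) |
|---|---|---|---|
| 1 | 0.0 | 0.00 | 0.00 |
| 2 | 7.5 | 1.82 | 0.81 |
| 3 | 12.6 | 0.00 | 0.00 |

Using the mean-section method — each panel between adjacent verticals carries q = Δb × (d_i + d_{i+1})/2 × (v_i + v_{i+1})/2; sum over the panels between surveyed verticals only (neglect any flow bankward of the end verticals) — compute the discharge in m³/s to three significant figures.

Panel 1-2: Δb = 7.5 m, d̄ = (0.00+1.82)/2 = 0.91, v̄ = (0.00+0.81)/2 = 0.405 → q = 7.5×0.91×0.405 = 2.764 m³/s
Panel 2-3: Δb = 5.1 m, d̄ = (1.82+0.00)/2 = 0.91, v̄ = (0.81+0.00)/2 = 0.405 → q = 5.1×0.91×0.405 = 1.880 m³/s
Q = Σ q = 4.644 m³/s

4.64 m³/s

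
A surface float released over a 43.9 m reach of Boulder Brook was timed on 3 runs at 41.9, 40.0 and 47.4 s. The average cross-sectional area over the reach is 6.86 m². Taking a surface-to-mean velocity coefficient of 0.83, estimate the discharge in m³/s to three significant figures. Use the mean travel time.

5.80 m³/s

t̄ = (41.9 + 40.0 + 47.4) / 3 = 43.1 s
v_surface = L / t̄ = 43.9 / 43.1 = 1.019 m/s
v_mean = 0.83 × 1.019 = 0.8454 m/s
Q = A × v_mean = 6.86 × 0.8454 = 5.799 m³/s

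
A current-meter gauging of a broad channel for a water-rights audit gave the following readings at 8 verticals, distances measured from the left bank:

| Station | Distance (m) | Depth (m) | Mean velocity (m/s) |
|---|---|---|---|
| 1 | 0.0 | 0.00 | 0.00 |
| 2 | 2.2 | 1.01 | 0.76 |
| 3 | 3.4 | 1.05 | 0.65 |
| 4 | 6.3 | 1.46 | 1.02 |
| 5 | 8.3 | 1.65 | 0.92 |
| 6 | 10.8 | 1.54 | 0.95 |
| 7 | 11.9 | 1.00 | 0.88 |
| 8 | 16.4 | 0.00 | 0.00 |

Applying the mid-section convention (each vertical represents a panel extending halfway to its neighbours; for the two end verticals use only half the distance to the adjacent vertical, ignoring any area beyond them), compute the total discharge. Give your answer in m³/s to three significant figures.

14.9 m³/s

w_2 = (3.4 − 0.0)/2 = 1.7 m; q_2 = 0.76 × 1.01 × 1.7 = 1.305 m³/s
w_3 = (6.3 − 2.2)/2 = 2.05 m; q_3 = 0.65 × 1.05 × 2.05 = 1.399 m³/s
w_4 = (8.3 − 3.4)/2 = 2.45 m; q_4 = 1.02 × 1.46 × 2.45 = 3.649 m³/s
w_5 = (10.8 − 6.3)/2 = 2.25 m; q_5 = 0.92 × 1.65 × 2.25 = 3.416 m³/s
w_6 = (11.9 − 8.3)/2 = 1.8 m; q_6 = 0.95 × 1.54 × 1.8 = 2.633 m³/s
w_7 = (16.4 − 10.8)/2 = 2.8 m; q_7 = 0.88 × 1.00 × 2.8 = 2.464 m³/s
Stations 1, 8 contribute zero (depth or velocity is 0).
Q = Σ qᵢ = 14.87 m³/s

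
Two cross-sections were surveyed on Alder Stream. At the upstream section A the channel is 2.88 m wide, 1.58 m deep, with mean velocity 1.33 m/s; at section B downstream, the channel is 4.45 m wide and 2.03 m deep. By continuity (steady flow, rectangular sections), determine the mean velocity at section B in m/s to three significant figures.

0.670 m/s

Q = A₁V₁ = (2.88×1.58) × 1.33 = 6.052 m³/s
A₂ = 4.45 × 2.03 = 9.034 m²
V₂ = Q/A₂ = 6.052/9.034 = 0.6700 m/s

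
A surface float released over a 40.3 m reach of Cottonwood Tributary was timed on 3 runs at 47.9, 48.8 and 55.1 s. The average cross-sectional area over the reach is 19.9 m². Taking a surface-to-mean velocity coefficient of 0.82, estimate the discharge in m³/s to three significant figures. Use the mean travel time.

t̄ = (47.9 + 48.8 + 55.1) / 3 = 50.6 s
v_surface = L / t̄ = 40.3 / 50.6 = 0.7964 m/s
v_mean = 0.82 × 0.7964 = 0.6531 m/s
Q = A × v_mean = 19.9 × 0.6531 = 13.00 m³/s

13.0 m³/s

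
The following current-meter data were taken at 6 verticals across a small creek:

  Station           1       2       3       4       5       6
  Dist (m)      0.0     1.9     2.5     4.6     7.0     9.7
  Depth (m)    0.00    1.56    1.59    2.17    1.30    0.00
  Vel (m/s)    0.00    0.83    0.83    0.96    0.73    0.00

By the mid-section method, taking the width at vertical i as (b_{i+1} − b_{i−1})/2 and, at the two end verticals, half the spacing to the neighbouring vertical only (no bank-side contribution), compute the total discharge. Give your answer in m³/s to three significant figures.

10.5 m³/s

w_2 = (2.5 − 0.0)/2 = 1.25 m; q_2 = 0.83 × 1.56 × 1.25 = 1.619 m³/s
w_3 = (4.6 − 1.9)/2 = 1.35 m; q_3 = 0.83 × 1.59 × 1.35 = 1.782 m³/s
w_4 = (7.0 − 2.5)/2 = 2.25 m; q_4 = 0.96 × 2.17 × 2.25 = 4.687 m³/s
w_5 = (9.7 − 4.6)/2 = 2.55 m; q_5 = 0.73 × 1.30 × 2.55 = 2.420 m³/s
Stations 1, 6 contribute zero (depth or velocity is 0).
Q = Σ qᵢ = 10.51 m³/s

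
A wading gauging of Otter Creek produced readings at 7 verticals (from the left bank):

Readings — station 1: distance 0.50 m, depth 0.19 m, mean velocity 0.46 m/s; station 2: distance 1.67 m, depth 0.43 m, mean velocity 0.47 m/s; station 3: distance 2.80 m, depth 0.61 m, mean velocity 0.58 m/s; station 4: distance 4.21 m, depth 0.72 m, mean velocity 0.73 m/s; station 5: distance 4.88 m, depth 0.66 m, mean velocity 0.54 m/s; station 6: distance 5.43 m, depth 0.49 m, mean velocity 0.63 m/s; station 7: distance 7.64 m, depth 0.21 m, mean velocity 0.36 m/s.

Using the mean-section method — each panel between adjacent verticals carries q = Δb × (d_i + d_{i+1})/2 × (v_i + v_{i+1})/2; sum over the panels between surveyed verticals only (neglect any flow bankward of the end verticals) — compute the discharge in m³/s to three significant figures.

Panel 1-2: Δb = 1.17 m, d̄ = (0.19+0.43)/2 = 0.31, v̄ = (0.46+0.47)/2 = 0.465 → q = 1.17×0.31×0.465 = 0.1687 m³/s
Panel 2-3: Δb = 1.13 m, d̄ = (0.43+0.61)/2 = 0.52, v̄ = (0.47+0.58)/2 = 0.525 → q = 1.13×0.52×0.525 = 0.3085 m³/s
Panel 3-4: Δb = 1.41 m, d̄ = (0.61+0.72)/2 = 0.665, v̄ = (0.58+0.73)/2 = 0.655 → q = 1.41×0.665×0.655 = 0.6142 m³/s
Panel 4-5: Δb = 0.67 m, d̄ = (0.72+0.66)/2 = 0.69, v̄ = (0.73+0.54)/2 = 0.635 → q = 0.67×0.69×0.635 = 0.2936 m³/s
Panel 5-6: Δb = 0.55 m, d̄ = (0.66+0.49)/2 = 0.575, v̄ = (0.54+0.63)/2 = 0.585 → q = 0.55×0.575×0.585 = 0.1850 m³/s
Panel 6-7: Δb = 2.21 m, d̄ = (0.49+0.21)/2 = 0.35, v̄ = (0.63+0.36)/2 = 0.495 → q = 2.21×0.35×0.495 = 0.3829 m³/s
Q = Σ q = 1.953 m³/s

1.95 m³/s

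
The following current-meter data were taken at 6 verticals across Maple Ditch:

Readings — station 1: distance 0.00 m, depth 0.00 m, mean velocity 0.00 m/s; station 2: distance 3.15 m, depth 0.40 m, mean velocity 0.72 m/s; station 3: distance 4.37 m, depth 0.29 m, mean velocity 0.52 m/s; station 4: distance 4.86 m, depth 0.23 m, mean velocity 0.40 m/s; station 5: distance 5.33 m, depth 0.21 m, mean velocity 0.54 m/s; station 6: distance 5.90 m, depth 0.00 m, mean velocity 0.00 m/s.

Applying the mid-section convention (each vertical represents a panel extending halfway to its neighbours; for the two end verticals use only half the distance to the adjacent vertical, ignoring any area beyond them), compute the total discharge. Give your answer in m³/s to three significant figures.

0.861 m³/s

w_2 = (4.37 − 0.00)/2 = 2.185 m; q_2 = 0.72 × 0.40 × 2.185 = 0.6293 m³/s
w_3 = (4.86 − 3.15)/2 = 0.855 m; q_3 = 0.52 × 0.29 × 0.855 = 0.1289 m³/s
w_4 = (5.33 − 4.37)/2 = 0.48 m; q_4 = 0.40 × 0.23 × 0.48 = 0.04416 m³/s
w_5 = (5.90 − 4.86)/2 = 0.52 m; q_5 = 0.54 × 0.21 × 0.52 = 0.05897 m³/s
Stations 1, 6 contribute zero (depth or velocity is 0).
Q = Σ qᵢ = 0.8613 m³/s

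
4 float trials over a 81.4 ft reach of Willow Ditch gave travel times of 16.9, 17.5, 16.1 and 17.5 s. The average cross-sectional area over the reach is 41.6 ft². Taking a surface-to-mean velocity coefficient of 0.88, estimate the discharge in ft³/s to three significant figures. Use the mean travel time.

t̄ = (16.9 + 17.5 + 16.1 + 17.5) / 4 = 17 s
v_surface = L / t̄ = 81.4 / 17 = 4.788 ft/s
v_mean = 0.88 × 4.788 = 4.214 ft/s
Q = A × v_mean = 41.6 × 4.214 = 175.3 ft³/s

175 ft³/s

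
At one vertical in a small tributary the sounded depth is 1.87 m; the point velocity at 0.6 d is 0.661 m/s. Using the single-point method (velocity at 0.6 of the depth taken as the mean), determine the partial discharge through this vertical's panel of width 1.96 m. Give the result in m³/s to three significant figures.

2.42 m³/s

v̄ = v₀.₆ = 0.661 m/s
q = v̄ × d × w = 0.6610 × 1.87 × 1.96 = 2.423 m³/s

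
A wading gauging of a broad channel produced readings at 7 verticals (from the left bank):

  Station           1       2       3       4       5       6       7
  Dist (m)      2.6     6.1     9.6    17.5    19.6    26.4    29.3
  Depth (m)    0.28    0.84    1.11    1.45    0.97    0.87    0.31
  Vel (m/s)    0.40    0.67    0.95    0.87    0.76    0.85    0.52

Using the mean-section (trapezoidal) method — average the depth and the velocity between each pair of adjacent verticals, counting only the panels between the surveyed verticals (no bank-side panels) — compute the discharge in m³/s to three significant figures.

Panel 1-2: Δb = 3.5 m, d̄ = (0.28+0.84)/2 = 0.56, v̄ = (0.40+0.67)/2 = 0.535 → q = 3.5×0.56×0.535 = 1.049 m³/s
Panel 2-3: Δb = 3.5 m, d̄ = (0.84+1.11)/2 = 0.975, v̄ = (0.67+0.95)/2 = 0.81 → q = 3.5×0.975×0.81 = 2.764 m³/s
Panel 3-4: Δb = 7.9 m, d̄ = (1.11+1.45)/2 = 1.28, v̄ = (0.95+0.87)/2 = 0.91 → q = 7.9×1.28×0.91 = 9.202 m³/s
Panel 4-5: Δb = 2.1 m, d̄ = (1.45+0.97)/2 = 1.21, v̄ = (0.87+0.76)/2 = 0.815 → q = 2.1×1.21×0.815 = 2.071 m³/s
Panel 5-6: Δb = 6.8 m, d̄ = (0.97+0.87)/2 = 0.92, v̄ = (0.76+0.85)/2 = 0.805 → q = 6.8×0.92×0.805 = 5.036 m³/s
Panel 6-7: Δb = 2.9 m, d̄ = (0.87+0.31)/2 = 0.59, v̄ = (0.85+0.52)/2 = 0.685 → q = 2.9×0.59×0.685 = 1.172 m³/s
Q = Σ q = 21.29 m³/s

21.3 m³/s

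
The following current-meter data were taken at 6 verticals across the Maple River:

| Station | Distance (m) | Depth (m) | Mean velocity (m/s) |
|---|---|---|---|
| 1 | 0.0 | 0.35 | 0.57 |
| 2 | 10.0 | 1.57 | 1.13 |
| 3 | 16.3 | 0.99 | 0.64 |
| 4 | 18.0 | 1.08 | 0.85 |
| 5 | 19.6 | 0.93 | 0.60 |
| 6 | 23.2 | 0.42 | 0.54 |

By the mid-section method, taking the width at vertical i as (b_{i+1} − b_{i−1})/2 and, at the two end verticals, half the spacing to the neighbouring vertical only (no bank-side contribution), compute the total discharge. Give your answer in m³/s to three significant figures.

21.4 m³/s

w_1 = (10.0 − 0.0)/2 = 5 m; q_1 = 0.57 × 0.35 × 5 = 0.9975 m³/s
w_2 = (16.3 − 0.0)/2 = 8.15 m; q_2 = 1.13 × 1.57 × 8.15 = 14.46 m³/s
w_3 = (18.0 − 10.0)/2 = 4 m; q_3 = 0.64 × 0.99 × 4 = 2.534 m³/s
w_4 = (19.6 − 16.3)/2 = 1.65 m; q_4 = 0.85 × 1.08 × 1.65 = 1.515 m³/s
w_5 = (23.2 − 18.0)/2 = 2.6 m; q_5 = 0.60 × 0.93 × 2.6 = 1.451 m³/s
w_6 = (23.2 − 19.6)/2 = 1.8 m; q_6 = 0.54 × 0.42 × 1.8 = 0.4082 m³/s
Q = Σ qᵢ = 21.36 m³/s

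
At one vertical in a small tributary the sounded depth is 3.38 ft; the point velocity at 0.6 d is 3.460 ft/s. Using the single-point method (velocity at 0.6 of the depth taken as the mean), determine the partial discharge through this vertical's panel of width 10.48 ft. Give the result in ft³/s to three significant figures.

123 ft³/s

v̄ = v₀.₆ = 3.460 ft/s
q = v̄ × d × w = 3.460 × 3.38 × 10.48 = 122.6 ft³/s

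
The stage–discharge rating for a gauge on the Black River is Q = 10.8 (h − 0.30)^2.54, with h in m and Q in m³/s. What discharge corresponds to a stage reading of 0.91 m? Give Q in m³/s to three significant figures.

3.08 m³/s

Q = 10.8 × (0.91 − 0.30)^2.54 = 10.8 × 0.61^2.54 = 3.077 m³/s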